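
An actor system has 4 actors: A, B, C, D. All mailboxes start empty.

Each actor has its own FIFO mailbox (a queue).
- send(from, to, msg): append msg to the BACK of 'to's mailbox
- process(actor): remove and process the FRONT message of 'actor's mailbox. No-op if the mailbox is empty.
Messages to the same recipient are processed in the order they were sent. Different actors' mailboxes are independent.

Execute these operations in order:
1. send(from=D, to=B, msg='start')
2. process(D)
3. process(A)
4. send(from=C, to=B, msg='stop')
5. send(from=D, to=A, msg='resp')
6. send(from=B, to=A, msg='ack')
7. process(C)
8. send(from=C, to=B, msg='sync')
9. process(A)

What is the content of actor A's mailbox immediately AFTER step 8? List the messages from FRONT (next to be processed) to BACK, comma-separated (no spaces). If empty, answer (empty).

After 1 (send(from=D, to=B, msg='start')): A:[] B:[start] C:[] D:[]
After 2 (process(D)): A:[] B:[start] C:[] D:[]
After 3 (process(A)): A:[] B:[start] C:[] D:[]
After 4 (send(from=C, to=B, msg='stop')): A:[] B:[start,stop] C:[] D:[]
After 5 (send(from=D, to=A, msg='resp')): A:[resp] B:[start,stop] C:[] D:[]
After 6 (send(from=B, to=A, msg='ack')): A:[resp,ack] B:[start,stop] C:[] D:[]
After 7 (process(C)): A:[resp,ack] B:[start,stop] C:[] D:[]
After 8 (send(from=C, to=B, msg='sync')): A:[resp,ack] B:[start,stop,sync] C:[] D:[]

resp,ack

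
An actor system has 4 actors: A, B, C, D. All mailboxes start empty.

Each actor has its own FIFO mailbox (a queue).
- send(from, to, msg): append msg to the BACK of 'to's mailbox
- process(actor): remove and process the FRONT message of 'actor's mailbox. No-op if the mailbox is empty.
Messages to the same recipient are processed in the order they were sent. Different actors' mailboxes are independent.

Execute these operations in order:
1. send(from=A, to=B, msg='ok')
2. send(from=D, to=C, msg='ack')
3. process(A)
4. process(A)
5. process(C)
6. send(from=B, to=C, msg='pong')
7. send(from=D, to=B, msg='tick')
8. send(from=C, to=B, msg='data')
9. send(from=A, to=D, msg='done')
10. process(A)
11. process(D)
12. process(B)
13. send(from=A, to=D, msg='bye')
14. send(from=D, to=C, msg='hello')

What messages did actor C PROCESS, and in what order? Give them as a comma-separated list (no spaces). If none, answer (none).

Answer: ack

Derivation:
After 1 (send(from=A, to=B, msg='ok')): A:[] B:[ok] C:[] D:[]
After 2 (send(from=D, to=C, msg='ack')): A:[] B:[ok] C:[ack] D:[]
After 3 (process(A)): A:[] B:[ok] C:[ack] D:[]
After 4 (process(A)): A:[] B:[ok] C:[ack] D:[]
After 5 (process(C)): A:[] B:[ok] C:[] D:[]
After 6 (send(from=B, to=C, msg='pong')): A:[] B:[ok] C:[pong] D:[]
After 7 (send(from=D, to=B, msg='tick')): A:[] B:[ok,tick] C:[pong] D:[]
After 8 (send(from=C, to=B, msg='data')): A:[] B:[ok,tick,data] C:[pong] D:[]
After 9 (send(from=A, to=D, msg='done')): A:[] B:[ok,tick,data] C:[pong] D:[done]
After 10 (process(A)): A:[] B:[ok,tick,data] C:[pong] D:[done]
After 11 (process(D)): A:[] B:[ok,tick,data] C:[pong] D:[]
After 12 (process(B)): A:[] B:[tick,data] C:[pong] D:[]
After 13 (send(from=A, to=D, msg='bye')): A:[] B:[tick,data] C:[pong] D:[bye]
After 14 (send(from=D, to=C, msg='hello')): A:[] B:[tick,data] C:[pong,hello] D:[bye]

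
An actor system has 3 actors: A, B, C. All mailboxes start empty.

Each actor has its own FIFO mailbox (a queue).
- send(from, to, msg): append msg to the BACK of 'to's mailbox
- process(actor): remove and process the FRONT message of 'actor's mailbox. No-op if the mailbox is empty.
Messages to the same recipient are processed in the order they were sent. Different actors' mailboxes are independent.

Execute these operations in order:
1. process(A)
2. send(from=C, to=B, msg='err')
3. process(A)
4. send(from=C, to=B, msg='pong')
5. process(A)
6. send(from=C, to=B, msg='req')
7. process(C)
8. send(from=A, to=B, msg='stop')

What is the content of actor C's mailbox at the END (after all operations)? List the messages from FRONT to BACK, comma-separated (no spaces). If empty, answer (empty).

Answer: (empty)

Derivation:
After 1 (process(A)): A:[] B:[] C:[]
After 2 (send(from=C, to=B, msg='err')): A:[] B:[err] C:[]
After 3 (process(A)): A:[] B:[err] C:[]
After 4 (send(from=C, to=B, msg='pong')): A:[] B:[err,pong] C:[]
After 5 (process(A)): A:[] B:[err,pong] C:[]
After 6 (send(from=C, to=B, msg='req')): A:[] B:[err,pong,req] C:[]
After 7 (process(C)): A:[] B:[err,pong,req] C:[]
After 8 (send(from=A, to=B, msg='stop')): A:[] B:[err,pong,req,stop] C:[]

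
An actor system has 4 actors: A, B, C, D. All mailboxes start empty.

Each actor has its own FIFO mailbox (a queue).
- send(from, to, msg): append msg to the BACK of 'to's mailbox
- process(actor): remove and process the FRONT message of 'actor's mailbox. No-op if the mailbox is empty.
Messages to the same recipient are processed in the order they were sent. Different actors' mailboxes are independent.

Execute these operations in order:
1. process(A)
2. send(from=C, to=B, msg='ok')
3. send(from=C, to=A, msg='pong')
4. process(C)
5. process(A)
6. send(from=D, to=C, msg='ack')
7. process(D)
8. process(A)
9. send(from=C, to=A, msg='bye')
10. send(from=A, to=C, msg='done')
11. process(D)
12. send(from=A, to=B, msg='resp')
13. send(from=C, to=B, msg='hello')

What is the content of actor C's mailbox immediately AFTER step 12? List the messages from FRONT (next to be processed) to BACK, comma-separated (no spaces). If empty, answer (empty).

After 1 (process(A)): A:[] B:[] C:[] D:[]
After 2 (send(from=C, to=B, msg='ok')): A:[] B:[ok] C:[] D:[]
After 3 (send(from=C, to=A, msg='pong')): A:[pong] B:[ok] C:[] D:[]
After 4 (process(C)): A:[pong] B:[ok] C:[] D:[]
After 5 (process(A)): A:[] B:[ok] C:[] D:[]
After 6 (send(from=D, to=C, msg='ack')): A:[] B:[ok] C:[ack] D:[]
After 7 (process(D)): A:[] B:[ok] C:[ack] D:[]
After 8 (process(A)): A:[] B:[ok] C:[ack] D:[]
After 9 (send(from=C, to=A, msg='bye')): A:[bye] B:[ok] C:[ack] D:[]
After 10 (send(from=A, to=C, msg='done')): A:[bye] B:[ok] C:[ack,done] D:[]
After 11 (process(D)): A:[bye] B:[ok] C:[ack,done] D:[]
After 12 (send(from=A, to=B, msg='resp')): A:[bye] B:[ok,resp] C:[ack,done] D:[]

ack,done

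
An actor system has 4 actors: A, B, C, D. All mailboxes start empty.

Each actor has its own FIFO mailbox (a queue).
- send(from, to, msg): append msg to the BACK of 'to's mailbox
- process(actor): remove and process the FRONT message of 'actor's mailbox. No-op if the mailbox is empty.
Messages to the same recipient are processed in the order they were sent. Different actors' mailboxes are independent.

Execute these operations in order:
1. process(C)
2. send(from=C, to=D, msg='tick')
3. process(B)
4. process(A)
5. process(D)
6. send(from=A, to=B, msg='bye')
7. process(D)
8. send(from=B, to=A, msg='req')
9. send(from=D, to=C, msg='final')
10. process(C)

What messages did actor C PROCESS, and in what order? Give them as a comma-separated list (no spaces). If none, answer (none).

Answer: final

Derivation:
After 1 (process(C)): A:[] B:[] C:[] D:[]
After 2 (send(from=C, to=D, msg='tick')): A:[] B:[] C:[] D:[tick]
After 3 (process(B)): A:[] B:[] C:[] D:[tick]
After 4 (process(A)): A:[] B:[] C:[] D:[tick]
After 5 (process(D)): A:[] B:[] C:[] D:[]
After 6 (send(from=A, to=B, msg='bye')): A:[] B:[bye] C:[] D:[]
After 7 (process(D)): A:[] B:[bye] C:[] D:[]
After 8 (send(from=B, to=A, msg='req')): A:[req] B:[bye] C:[] D:[]
After 9 (send(from=D, to=C, msg='final')): A:[req] B:[bye] C:[final] D:[]
After 10 (process(C)): A:[req] B:[bye] C:[] D:[]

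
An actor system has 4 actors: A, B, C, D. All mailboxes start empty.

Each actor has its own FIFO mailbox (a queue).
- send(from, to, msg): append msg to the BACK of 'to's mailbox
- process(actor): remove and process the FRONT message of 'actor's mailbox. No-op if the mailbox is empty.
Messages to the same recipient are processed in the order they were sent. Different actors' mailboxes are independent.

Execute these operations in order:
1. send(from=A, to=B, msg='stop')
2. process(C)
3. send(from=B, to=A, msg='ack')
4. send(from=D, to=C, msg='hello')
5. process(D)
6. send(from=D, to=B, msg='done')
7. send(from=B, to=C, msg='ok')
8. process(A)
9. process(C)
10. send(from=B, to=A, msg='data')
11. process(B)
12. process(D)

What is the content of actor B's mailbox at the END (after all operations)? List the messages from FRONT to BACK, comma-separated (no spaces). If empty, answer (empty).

After 1 (send(from=A, to=B, msg='stop')): A:[] B:[stop] C:[] D:[]
After 2 (process(C)): A:[] B:[stop] C:[] D:[]
After 3 (send(from=B, to=A, msg='ack')): A:[ack] B:[stop] C:[] D:[]
After 4 (send(from=D, to=C, msg='hello')): A:[ack] B:[stop] C:[hello] D:[]
After 5 (process(D)): A:[ack] B:[stop] C:[hello] D:[]
After 6 (send(from=D, to=B, msg='done')): A:[ack] B:[stop,done] C:[hello] D:[]
After 7 (send(from=B, to=C, msg='ok')): A:[ack] B:[stop,done] C:[hello,ok] D:[]
After 8 (process(A)): A:[] B:[stop,done] C:[hello,ok] D:[]
After 9 (process(C)): A:[] B:[stop,done] C:[ok] D:[]
After 10 (send(from=B, to=A, msg='data')): A:[data] B:[stop,done] C:[ok] D:[]
After 11 (process(B)): A:[data] B:[done] C:[ok] D:[]
After 12 (process(D)): A:[data] B:[done] C:[ok] D:[]

Answer: done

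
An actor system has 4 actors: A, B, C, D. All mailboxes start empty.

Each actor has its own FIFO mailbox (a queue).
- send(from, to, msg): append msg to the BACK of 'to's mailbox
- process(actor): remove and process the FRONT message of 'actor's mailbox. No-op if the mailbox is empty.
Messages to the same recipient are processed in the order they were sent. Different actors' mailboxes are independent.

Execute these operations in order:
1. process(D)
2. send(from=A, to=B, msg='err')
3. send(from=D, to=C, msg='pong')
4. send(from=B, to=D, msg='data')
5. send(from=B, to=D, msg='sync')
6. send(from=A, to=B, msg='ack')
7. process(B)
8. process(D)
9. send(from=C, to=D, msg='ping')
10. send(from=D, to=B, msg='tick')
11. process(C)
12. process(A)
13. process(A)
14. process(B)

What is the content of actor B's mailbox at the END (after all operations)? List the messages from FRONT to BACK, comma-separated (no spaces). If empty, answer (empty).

After 1 (process(D)): A:[] B:[] C:[] D:[]
After 2 (send(from=A, to=B, msg='err')): A:[] B:[err] C:[] D:[]
After 3 (send(from=D, to=C, msg='pong')): A:[] B:[err] C:[pong] D:[]
After 4 (send(from=B, to=D, msg='data')): A:[] B:[err] C:[pong] D:[data]
After 5 (send(from=B, to=D, msg='sync')): A:[] B:[err] C:[pong] D:[data,sync]
After 6 (send(from=A, to=B, msg='ack')): A:[] B:[err,ack] C:[pong] D:[data,sync]
After 7 (process(B)): A:[] B:[ack] C:[pong] D:[data,sync]
After 8 (process(D)): A:[] B:[ack] C:[pong] D:[sync]
After 9 (send(from=C, to=D, msg='ping')): A:[] B:[ack] C:[pong] D:[sync,ping]
After 10 (send(from=D, to=B, msg='tick')): A:[] B:[ack,tick] C:[pong] D:[sync,ping]
After 11 (process(C)): A:[] B:[ack,tick] C:[] D:[sync,ping]
After 12 (process(A)): A:[] B:[ack,tick] C:[] D:[sync,ping]
After 13 (process(A)): A:[] B:[ack,tick] C:[] D:[sync,ping]
After 14 (process(B)): A:[] B:[tick] C:[] D:[sync,ping]

Answer: tick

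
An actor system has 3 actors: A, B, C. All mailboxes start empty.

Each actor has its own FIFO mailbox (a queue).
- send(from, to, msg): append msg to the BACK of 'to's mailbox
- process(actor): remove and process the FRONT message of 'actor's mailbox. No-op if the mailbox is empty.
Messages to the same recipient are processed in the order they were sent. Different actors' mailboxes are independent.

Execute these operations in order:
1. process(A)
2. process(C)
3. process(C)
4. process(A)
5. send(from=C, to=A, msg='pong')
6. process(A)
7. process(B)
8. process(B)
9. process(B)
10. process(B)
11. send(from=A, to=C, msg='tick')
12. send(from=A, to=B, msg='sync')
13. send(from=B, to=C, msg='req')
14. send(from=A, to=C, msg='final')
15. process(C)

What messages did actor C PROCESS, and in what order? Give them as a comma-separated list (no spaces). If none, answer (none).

After 1 (process(A)): A:[] B:[] C:[]
After 2 (process(C)): A:[] B:[] C:[]
After 3 (process(C)): A:[] B:[] C:[]
After 4 (process(A)): A:[] B:[] C:[]
After 5 (send(from=C, to=A, msg='pong')): A:[pong] B:[] C:[]
After 6 (process(A)): A:[] B:[] C:[]
After 7 (process(B)): A:[] B:[] C:[]
After 8 (process(B)): A:[] B:[] C:[]
After 9 (process(B)): A:[] B:[] C:[]
After 10 (process(B)): A:[] B:[] C:[]
After 11 (send(from=A, to=C, msg='tick')): A:[] B:[] C:[tick]
After 12 (send(from=A, to=B, msg='sync')): A:[] B:[sync] C:[tick]
After 13 (send(from=B, to=C, msg='req')): A:[] B:[sync] C:[tick,req]
After 14 (send(from=A, to=C, msg='final')): A:[] B:[sync] C:[tick,req,final]
After 15 (process(C)): A:[] B:[sync] C:[req,final]

Answer: tick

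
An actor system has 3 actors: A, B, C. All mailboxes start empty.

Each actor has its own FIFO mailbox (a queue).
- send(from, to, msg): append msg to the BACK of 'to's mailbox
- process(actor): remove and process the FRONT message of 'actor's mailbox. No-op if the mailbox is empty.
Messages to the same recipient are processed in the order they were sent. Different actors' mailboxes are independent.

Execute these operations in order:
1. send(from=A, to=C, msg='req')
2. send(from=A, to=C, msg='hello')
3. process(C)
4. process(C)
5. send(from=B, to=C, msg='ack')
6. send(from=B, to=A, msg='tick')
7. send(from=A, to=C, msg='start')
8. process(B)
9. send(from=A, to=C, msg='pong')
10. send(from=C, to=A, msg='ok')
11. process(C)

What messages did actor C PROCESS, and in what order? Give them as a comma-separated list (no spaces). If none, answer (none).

Answer: req,hello,ack

Derivation:
After 1 (send(from=A, to=C, msg='req')): A:[] B:[] C:[req]
After 2 (send(from=A, to=C, msg='hello')): A:[] B:[] C:[req,hello]
After 3 (process(C)): A:[] B:[] C:[hello]
After 4 (process(C)): A:[] B:[] C:[]
After 5 (send(from=B, to=C, msg='ack')): A:[] B:[] C:[ack]
After 6 (send(from=B, to=A, msg='tick')): A:[tick] B:[] C:[ack]
After 7 (send(from=A, to=C, msg='start')): A:[tick] B:[] C:[ack,start]
After 8 (process(B)): A:[tick] B:[] C:[ack,start]
After 9 (send(from=A, to=C, msg='pong')): A:[tick] B:[] C:[ack,start,pong]
After 10 (send(from=C, to=A, msg='ok')): A:[tick,ok] B:[] C:[ack,start,pong]
After 11 (process(C)): A:[tick,ok] B:[] C:[start,pong]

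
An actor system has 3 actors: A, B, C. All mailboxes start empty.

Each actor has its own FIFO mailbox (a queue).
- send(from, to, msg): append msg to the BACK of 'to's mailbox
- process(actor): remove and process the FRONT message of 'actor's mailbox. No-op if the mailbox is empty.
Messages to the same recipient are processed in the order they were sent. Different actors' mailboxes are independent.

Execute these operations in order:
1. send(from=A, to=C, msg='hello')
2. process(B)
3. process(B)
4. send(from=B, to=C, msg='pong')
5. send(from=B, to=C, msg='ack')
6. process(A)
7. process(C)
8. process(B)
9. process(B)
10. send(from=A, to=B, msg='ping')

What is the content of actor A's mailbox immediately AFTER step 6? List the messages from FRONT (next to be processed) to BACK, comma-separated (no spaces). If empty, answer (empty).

After 1 (send(from=A, to=C, msg='hello')): A:[] B:[] C:[hello]
After 2 (process(B)): A:[] B:[] C:[hello]
After 3 (process(B)): A:[] B:[] C:[hello]
After 4 (send(from=B, to=C, msg='pong')): A:[] B:[] C:[hello,pong]
After 5 (send(from=B, to=C, msg='ack')): A:[] B:[] C:[hello,pong,ack]
After 6 (process(A)): A:[] B:[] C:[hello,pong,ack]

(empty)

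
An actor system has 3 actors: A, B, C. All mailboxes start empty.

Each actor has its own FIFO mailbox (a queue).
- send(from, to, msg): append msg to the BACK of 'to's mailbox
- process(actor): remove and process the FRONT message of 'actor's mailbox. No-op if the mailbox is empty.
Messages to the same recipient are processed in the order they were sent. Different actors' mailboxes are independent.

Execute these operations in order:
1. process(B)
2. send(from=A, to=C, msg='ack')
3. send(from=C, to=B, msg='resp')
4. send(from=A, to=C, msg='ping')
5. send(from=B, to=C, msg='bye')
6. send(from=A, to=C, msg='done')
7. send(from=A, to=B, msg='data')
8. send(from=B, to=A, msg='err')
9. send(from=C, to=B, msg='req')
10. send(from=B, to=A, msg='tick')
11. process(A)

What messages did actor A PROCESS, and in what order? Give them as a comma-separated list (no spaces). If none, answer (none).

Answer: err

Derivation:
After 1 (process(B)): A:[] B:[] C:[]
After 2 (send(from=A, to=C, msg='ack')): A:[] B:[] C:[ack]
After 3 (send(from=C, to=B, msg='resp')): A:[] B:[resp] C:[ack]
After 4 (send(from=A, to=C, msg='ping')): A:[] B:[resp] C:[ack,ping]
After 5 (send(from=B, to=C, msg='bye')): A:[] B:[resp] C:[ack,ping,bye]
After 6 (send(from=A, to=C, msg='done')): A:[] B:[resp] C:[ack,ping,bye,done]
After 7 (send(from=A, to=B, msg='data')): A:[] B:[resp,data] C:[ack,ping,bye,done]
After 8 (send(from=B, to=A, msg='err')): A:[err] B:[resp,data] C:[ack,ping,bye,done]
After 9 (send(from=C, to=B, msg='req')): A:[err] B:[resp,data,req] C:[ack,ping,bye,done]
After 10 (send(from=B, to=A, msg='tick')): A:[err,tick] B:[resp,data,req] C:[ack,ping,bye,done]
After 11 (process(A)): A:[tick] B:[resp,data,req] C:[ack,ping,bye,done]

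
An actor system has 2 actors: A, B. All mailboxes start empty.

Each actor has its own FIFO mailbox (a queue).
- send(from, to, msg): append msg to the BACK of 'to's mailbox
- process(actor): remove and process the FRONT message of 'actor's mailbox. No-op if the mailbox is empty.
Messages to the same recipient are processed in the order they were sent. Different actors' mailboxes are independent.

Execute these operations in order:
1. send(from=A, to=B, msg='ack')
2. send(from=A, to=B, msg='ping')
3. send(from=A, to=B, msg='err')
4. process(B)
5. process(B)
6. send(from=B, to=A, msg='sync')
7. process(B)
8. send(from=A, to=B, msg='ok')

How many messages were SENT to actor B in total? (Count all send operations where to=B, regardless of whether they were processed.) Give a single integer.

Answer: 4

Derivation:
After 1 (send(from=A, to=B, msg='ack')): A:[] B:[ack]
After 2 (send(from=A, to=B, msg='ping')): A:[] B:[ack,ping]
After 3 (send(from=A, to=B, msg='err')): A:[] B:[ack,ping,err]
After 4 (process(B)): A:[] B:[ping,err]
After 5 (process(B)): A:[] B:[err]
After 6 (send(from=B, to=A, msg='sync')): A:[sync] B:[err]
After 7 (process(B)): A:[sync] B:[]
After 8 (send(from=A, to=B, msg='ok')): A:[sync] B:[ok]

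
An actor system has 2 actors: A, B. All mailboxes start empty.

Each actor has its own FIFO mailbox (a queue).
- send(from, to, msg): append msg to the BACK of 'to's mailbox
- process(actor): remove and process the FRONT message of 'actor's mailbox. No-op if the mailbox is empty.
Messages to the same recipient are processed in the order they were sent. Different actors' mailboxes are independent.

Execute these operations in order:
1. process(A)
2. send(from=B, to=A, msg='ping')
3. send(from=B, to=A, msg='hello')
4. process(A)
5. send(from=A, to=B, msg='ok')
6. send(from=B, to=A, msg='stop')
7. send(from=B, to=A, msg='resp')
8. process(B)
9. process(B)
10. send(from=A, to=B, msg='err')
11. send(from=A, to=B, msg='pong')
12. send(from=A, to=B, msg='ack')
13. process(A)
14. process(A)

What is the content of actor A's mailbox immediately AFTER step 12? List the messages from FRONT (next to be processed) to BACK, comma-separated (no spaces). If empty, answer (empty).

After 1 (process(A)): A:[] B:[]
After 2 (send(from=B, to=A, msg='ping')): A:[ping] B:[]
After 3 (send(from=B, to=A, msg='hello')): A:[ping,hello] B:[]
After 4 (process(A)): A:[hello] B:[]
After 5 (send(from=A, to=B, msg='ok')): A:[hello] B:[ok]
After 6 (send(from=B, to=A, msg='stop')): A:[hello,stop] B:[ok]
After 7 (send(from=B, to=A, msg='resp')): A:[hello,stop,resp] B:[ok]
After 8 (process(B)): A:[hello,stop,resp] B:[]
After 9 (process(B)): A:[hello,stop,resp] B:[]
After 10 (send(from=A, to=B, msg='err')): A:[hello,stop,resp] B:[err]
After 11 (send(from=A, to=B, msg='pong')): A:[hello,stop,resp] B:[err,pong]
After 12 (send(from=A, to=B, msg='ack')): A:[hello,stop,resp] B:[err,pong,ack]

hello,stop,resp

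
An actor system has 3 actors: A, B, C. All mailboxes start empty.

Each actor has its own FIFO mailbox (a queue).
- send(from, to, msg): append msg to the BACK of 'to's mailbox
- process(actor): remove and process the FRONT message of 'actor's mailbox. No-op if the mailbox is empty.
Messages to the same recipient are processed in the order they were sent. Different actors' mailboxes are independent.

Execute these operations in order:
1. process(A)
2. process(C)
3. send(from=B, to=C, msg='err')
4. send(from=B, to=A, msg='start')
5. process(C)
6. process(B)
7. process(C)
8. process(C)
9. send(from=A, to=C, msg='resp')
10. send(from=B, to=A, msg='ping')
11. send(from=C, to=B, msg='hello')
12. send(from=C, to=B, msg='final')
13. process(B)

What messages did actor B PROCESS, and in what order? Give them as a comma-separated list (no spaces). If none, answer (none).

After 1 (process(A)): A:[] B:[] C:[]
After 2 (process(C)): A:[] B:[] C:[]
After 3 (send(from=B, to=C, msg='err')): A:[] B:[] C:[err]
After 4 (send(from=B, to=A, msg='start')): A:[start] B:[] C:[err]
After 5 (process(C)): A:[start] B:[] C:[]
After 6 (process(B)): A:[start] B:[] C:[]
After 7 (process(C)): A:[start] B:[] C:[]
After 8 (process(C)): A:[start] B:[] C:[]
After 9 (send(from=A, to=C, msg='resp')): A:[start] B:[] C:[resp]
After 10 (send(from=B, to=A, msg='ping')): A:[start,ping] B:[] C:[resp]
After 11 (send(from=C, to=B, msg='hello')): A:[start,ping] B:[hello] C:[resp]
After 12 (send(from=C, to=B, msg='final')): A:[start,ping] B:[hello,final] C:[resp]
After 13 (process(B)): A:[start,ping] B:[final] C:[resp]

Answer: hello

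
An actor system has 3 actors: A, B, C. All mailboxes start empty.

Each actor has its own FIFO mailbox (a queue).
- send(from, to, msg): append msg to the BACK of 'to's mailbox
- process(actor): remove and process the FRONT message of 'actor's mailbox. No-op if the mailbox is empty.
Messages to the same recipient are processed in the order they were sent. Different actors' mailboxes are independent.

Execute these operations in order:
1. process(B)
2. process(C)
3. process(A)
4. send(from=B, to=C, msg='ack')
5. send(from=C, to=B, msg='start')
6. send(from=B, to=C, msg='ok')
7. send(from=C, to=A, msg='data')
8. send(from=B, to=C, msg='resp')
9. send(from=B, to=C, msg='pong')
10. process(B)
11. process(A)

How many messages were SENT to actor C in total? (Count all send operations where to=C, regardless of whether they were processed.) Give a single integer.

Answer: 4

Derivation:
After 1 (process(B)): A:[] B:[] C:[]
After 2 (process(C)): A:[] B:[] C:[]
After 3 (process(A)): A:[] B:[] C:[]
After 4 (send(from=B, to=C, msg='ack')): A:[] B:[] C:[ack]
After 5 (send(from=C, to=B, msg='start')): A:[] B:[start] C:[ack]
After 6 (send(from=B, to=C, msg='ok')): A:[] B:[start] C:[ack,ok]
After 7 (send(from=C, to=A, msg='data')): A:[data] B:[start] C:[ack,ok]
After 8 (send(from=B, to=C, msg='resp')): A:[data] B:[start] C:[ack,ok,resp]
After 9 (send(from=B, to=C, msg='pong')): A:[data] B:[start] C:[ack,ok,resp,pong]
After 10 (process(B)): A:[data] B:[] C:[ack,ok,resp,pong]
After 11 (process(A)): A:[] B:[] C:[ack,ok,resp,pong]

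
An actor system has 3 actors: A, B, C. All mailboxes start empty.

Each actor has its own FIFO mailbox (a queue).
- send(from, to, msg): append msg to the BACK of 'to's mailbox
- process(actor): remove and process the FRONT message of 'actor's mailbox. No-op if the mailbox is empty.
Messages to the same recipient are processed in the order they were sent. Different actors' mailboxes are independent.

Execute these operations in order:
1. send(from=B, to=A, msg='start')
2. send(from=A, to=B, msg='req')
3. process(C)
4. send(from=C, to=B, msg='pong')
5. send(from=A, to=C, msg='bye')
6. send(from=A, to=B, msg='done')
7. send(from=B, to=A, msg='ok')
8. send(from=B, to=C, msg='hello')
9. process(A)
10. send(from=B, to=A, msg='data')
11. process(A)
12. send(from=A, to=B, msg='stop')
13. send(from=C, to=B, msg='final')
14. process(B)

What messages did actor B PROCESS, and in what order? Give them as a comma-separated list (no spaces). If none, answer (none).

Answer: req

Derivation:
After 1 (send(from=B, to=A, msg='start')): A:[start] B:[] C:[]
After 2 (send(from=A, to=B, msg='req')): A:[start] B:[req] C:[]
After 3 (process(C)): A:[start] B:[req] C:[]
After 4 (send(from=C, to=B, msg='pong')): A:[start] B:[req,pong] C:[]
After 5 (send(from=A, to=C, msg='bye')): A:[start] B:[req,pong] C:[bye]
After 6 (send(from=A, to=B, msg='done')): A:[start] B:[req,pong,done] C:[bye]
After 7 (send(from=B, to=A, msg='ok')): A:[start,ok] B:[req,pong,done] C:[bye]
After 8 (send(from=B, to=C, msg='hello')): A:[start,ok] B:[req,pong,done] C:[bye,hello]
After 9 (process(A)): A:[ok] B:[req,pong,done] C:[bye,hello]
After 10 (send(from=B, to=A, msg='data')): A:[ok,data] B:[req,pong,done] C:[bye,hello]
After 11 (process(A)): A:[data] B:[req,pong,done] C:[bye,hello]
After 12 (send(from=A, to=B, msg='stop')): A:[data] B:[req,pong,done,stop] C:[bye,hello]
After 13 (send(from=C, to=B, msg='final')): A:[data] B:[req,pong,done,stop,final] C:[bye,hello]
After 14 (process(B)): A:[data] B:[pong,done,stop,final] C:[bye,hello]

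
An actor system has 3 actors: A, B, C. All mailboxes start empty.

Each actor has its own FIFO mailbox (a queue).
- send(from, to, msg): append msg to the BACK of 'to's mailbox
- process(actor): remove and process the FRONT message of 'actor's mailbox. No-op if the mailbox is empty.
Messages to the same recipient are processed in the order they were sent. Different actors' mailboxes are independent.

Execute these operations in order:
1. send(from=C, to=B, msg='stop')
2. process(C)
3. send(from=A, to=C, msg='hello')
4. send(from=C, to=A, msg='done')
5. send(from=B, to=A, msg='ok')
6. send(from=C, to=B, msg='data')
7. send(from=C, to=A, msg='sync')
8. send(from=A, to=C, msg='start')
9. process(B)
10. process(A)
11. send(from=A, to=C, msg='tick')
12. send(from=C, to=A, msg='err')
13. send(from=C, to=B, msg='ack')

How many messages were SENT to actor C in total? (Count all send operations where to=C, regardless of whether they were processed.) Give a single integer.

Answer: 3

Derivation:
After 1 (send(from=C, to=B, msg='stop')): A:[] B:[stop] C:[]
After 2 (process(C)): A:[] B:[stop] C:[]
After 3 (send(from=A, to=C, msg='hello')): A:[] B:[stop] C:[hello]
After 4 (send(from=C, to=A, msg='done')): A:[done] B:[stop] C:[hello]
After 5 (send(from=B, to=A, msg='ok')): A:[done,ok] B:[stop] C:[hello]
After 6 (send(from=C, to=B, msg='data')): A:[done,ok] B:[stop,data] C:[hello]
After 7 (send(from=C, to=A, msg='sync')): A:[done,ok,sync] B:[stop,data] C:[hello]
After 8 (send(from=A, to=C, msg='start')): A:[done,ok,sync] B:[stop,data] C:[hello,start]
After 9 (process(B)): A:[done,ok,sync] B:[data] C:[hello,start]
After 10 (process(A)): A:[ok,sync] B:[data] C:[hello,start]
After 11 (send(from=A, to=C, msg='tick')): A:[ok,sync] B:[data] C:[hello,start,tick]
After 12 (send(from=C, to=A, msg='err')): A:[ok,sync,err] B:[data] C:[hello,start,tick]
After 13 (send(from=C, to=B, msg='ack')): A:[ok,sync,err] B:[data,ack] C:[hello,start,tick]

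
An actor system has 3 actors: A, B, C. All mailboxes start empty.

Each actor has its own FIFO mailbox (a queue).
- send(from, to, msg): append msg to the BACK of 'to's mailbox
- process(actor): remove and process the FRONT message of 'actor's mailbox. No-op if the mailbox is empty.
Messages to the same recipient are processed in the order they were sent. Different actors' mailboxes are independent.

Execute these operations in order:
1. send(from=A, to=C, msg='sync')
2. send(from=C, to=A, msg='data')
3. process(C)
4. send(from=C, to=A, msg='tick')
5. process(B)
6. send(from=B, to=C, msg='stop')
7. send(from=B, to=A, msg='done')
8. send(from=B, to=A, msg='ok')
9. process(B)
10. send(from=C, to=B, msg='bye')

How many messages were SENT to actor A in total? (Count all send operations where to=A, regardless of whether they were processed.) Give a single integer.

After 1 (send(from=A, to=C, msg='sync')): A:[] B:[] C:[sync]
After 2 (send(from=C, to=A, msg='data')): A:[data] B:[] C:[sync]
After 3 (process(C)): A:[data] B:[] C:[]
After 4 (send(from=C, to=A, msg='tick')): A:[data,tick] B:[] C:[]
After 5 (process(B)): A:[data,tick] B:[] C:[]
After 6 (send(from=B, to=C, msg='stop')): A:[data,tick] B:[] C:[stop]
After 7 (send(from=B, to=A, msg='done')): A:[data,tick,done] B:[] C:[stop]
After 8 (send(from=B, to=A, msg='ok')): A:[data,tick,done,ok] B:[] C:[stop]
After 9 (process(B)): A:[data,tick,done,ok] B:[] C:[stop]
After 10 (send(from=C, to=B, msg='bye')): A:[data,tick,done,ok] B:[bye] C:[stop]

Answer: 4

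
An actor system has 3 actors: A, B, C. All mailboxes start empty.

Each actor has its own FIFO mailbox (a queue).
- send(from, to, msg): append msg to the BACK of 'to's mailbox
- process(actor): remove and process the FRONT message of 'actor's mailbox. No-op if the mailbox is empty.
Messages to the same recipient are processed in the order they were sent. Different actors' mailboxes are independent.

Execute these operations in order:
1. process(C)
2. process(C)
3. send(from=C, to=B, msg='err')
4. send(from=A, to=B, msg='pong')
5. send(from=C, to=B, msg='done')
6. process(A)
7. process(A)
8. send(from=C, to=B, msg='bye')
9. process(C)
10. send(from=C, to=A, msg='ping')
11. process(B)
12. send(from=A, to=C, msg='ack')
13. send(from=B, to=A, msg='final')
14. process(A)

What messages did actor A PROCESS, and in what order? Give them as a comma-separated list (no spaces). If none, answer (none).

After 1 (process(C)): A:[] B:[] C:[]
After 2 (process(C)): A:[] B:[] C:[]
After 3 (send(from=C, to=B, msg='err')): A:[] B:[err] C:[]
After 4 (send(from=A, to=B, msg='pong')): A:[] B:[err,pong] C:[]
After 5 (send(from=C, to=B, msg='done')): A:[] B:[err,pong,done] C:[]
After 6 (process(A)): A:[] B:[err,pong,done] C:[]
After 7 (process(A)): A:[] B:[err,pong,done] C:[]
After 8 (send(from=C, to=B, msg='bye')): A:[] B:[err,pong,done,bye] C:[]
After 9 (process(C)): A:[] B:[err,pong,done,bye] C:[]
After 10 (send(from=C, to=A, msg='ping')): A:[ping] B:[err,pong,done,bye] C:[]
After 11 (process(B)): A:[ping] B:[pong,done,bye] C:[]
After 12 (send(from=A, to=C, msg='ack')): A:[ping] B:[pong,done,bye] C:[ack]
After 13 (send(from=B, to=A, msg='final')): A:[ping,final] B:[pong,done,bye] C:[ack]
After 14 (process(A)): A:[final] B:[pong,done,bye] C:[ack]

Answer: ping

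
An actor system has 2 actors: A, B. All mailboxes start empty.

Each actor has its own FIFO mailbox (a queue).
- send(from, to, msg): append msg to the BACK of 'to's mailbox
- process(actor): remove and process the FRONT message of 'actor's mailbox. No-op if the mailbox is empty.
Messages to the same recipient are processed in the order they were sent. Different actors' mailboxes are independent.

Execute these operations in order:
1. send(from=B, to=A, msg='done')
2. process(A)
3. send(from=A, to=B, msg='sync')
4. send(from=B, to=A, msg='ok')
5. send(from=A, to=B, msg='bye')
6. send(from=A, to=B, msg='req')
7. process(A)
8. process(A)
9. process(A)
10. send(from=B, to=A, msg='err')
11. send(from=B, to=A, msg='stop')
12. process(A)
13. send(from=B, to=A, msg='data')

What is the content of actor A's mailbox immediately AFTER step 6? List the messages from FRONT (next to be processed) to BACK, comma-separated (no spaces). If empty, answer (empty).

After 1 (send(from=B, to=A, msg='done')): A:[done] B:[]
After 2 (process(A)): A:[] B:[]
After 3 (send(from=A, to=B, msg='sync')): A:[] B:[sync]
After 4 (send(from=B, to=A, msg='ok')): A:[ok] B:[sync]
After 5 (send(from=A, to=B, msg='bye')): A:[ok] B:[sync,bye]
After 6 (send(from=A, to=B, msg='req')): A:[ok] B:[sync,bye,req]

ok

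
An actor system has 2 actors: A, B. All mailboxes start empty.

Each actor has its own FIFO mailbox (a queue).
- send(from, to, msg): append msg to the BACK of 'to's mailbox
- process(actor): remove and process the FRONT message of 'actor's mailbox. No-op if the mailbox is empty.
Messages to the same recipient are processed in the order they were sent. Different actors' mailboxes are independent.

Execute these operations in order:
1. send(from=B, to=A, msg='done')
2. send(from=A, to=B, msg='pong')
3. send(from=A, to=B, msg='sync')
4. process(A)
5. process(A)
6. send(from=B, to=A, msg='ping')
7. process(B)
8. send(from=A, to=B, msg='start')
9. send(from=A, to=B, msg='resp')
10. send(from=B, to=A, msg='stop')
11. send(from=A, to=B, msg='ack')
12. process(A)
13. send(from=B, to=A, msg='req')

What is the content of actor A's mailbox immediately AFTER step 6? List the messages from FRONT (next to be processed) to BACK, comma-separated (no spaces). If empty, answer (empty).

After 1 (send(from=B, to=A, msg='done')): A:[done] B:[]
After 2 (send(from=A, to=B, msg='pong')): A:[done] B:[pong]
After 3 (send(from=A, to=B, msg='sync')): A:[done] B:[pong,sync]
After 4 (process(A)): A:[] B:[pong,sync]
After 5 (process(A)): A:[] B:[pong,sync]
After 6 (send(from=B, to=A, msg='ping')): A:[ping] B:[pong,sync]

ping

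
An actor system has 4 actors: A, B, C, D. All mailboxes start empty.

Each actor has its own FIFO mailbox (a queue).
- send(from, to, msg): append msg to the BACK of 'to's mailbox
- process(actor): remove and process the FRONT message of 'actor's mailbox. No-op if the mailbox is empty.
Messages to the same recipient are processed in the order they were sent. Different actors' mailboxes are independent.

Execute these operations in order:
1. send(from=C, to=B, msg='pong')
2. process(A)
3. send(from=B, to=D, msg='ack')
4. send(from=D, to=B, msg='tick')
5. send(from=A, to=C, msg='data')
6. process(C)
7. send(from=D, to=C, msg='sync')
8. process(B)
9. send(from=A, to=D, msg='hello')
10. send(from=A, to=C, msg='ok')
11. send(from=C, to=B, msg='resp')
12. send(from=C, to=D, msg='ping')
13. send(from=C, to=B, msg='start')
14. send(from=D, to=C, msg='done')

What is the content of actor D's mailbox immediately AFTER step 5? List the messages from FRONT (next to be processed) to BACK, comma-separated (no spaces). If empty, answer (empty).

After 1 (send(from=C, to=B, msg='pong')): A:[] B:[pong] C:[] D:[]
After 2 (process(A)): A:[] B:[pong] C:[] D:[]
After 3 (send(from=B, to=D, msg='ack')): A:[] B:[pong] C:[] D:[ack]
After 4 (send(from=D, to=B, msg='tick')): A:[] B:[pong,tick] C:[] D:[ack]
After 5 (send(from=A, to=C, msg='data')): A:[] B:[pong,tick] C:[data] D:[ack]

ack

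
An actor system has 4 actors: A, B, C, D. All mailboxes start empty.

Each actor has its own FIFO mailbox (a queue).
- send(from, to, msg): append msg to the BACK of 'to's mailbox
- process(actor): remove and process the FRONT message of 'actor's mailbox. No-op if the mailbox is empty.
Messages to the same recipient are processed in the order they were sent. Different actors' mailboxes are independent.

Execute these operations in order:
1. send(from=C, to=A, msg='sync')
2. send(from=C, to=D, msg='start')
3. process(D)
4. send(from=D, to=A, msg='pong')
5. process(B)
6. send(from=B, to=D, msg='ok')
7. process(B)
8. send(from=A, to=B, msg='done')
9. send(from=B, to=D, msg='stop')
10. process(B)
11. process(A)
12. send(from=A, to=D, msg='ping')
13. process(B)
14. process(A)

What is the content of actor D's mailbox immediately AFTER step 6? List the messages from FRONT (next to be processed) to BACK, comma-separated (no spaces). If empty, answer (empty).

After 1 (send(from=C, to=A, msg='sync')): A:[sync] B:[] C:[] D:[]
After 2 (send(from=C, to=D, msg='start')): A:[sync] B:[] C:[] D:[start]
After 3 (process(D)): A:[sync] B:[] C:[] D:[]
After 4 (send(from=D, to=A, msg='pong')): A:[sync,pong] B:[] C:[] D:[]
After 5 (process(B)): A:[sync,pong] B:[] C:[] D:[]
After 6 (send(from=B, to=D, msg='ok')): A:[sync,pong] B:[] C:[] D:[ok]

ok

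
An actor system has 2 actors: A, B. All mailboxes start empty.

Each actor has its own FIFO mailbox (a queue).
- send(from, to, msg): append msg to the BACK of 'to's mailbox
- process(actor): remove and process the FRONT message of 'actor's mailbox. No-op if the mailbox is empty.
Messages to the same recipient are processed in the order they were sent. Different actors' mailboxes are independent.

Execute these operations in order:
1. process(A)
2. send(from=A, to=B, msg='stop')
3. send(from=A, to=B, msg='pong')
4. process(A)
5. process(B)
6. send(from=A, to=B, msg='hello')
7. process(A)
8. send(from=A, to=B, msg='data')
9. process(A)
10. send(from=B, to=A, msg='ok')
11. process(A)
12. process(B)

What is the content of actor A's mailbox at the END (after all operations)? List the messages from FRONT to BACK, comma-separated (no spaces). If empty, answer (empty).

Answer: (empty)

Derivation:
After 1 (process(A)): A:[] B:[]
After 2 (send(from=A, to=B, msg='stop')): A:[] B:[stop]
After 3 (send(from=A, to=B, msg='pong')): A:[] B:[stop,pong]
After 4 (process(A)): A:[] B:[stop,pong]
After 5 (process(B)): A:[] B:[pong]
After 6 (send(from=A, to=B, msg='hello')): A:[] B:[pong,hello]
After 7 (process(A)): A:[] B:[pong,hello]
After 8 (send(from=A, to=B, msg='data')): A:[] B:[pong,hello,data]
After 9 (process(A)): A:[] B:[pong,hello,data]
After 10 (send(from=B, to=A, msg='ok')): A:[ok] B:[pong,hello,data]
After 11 (process(A)): A:[] B:[pong,hello,data]
After 12 (process(B)): A:[] B:[hello,data]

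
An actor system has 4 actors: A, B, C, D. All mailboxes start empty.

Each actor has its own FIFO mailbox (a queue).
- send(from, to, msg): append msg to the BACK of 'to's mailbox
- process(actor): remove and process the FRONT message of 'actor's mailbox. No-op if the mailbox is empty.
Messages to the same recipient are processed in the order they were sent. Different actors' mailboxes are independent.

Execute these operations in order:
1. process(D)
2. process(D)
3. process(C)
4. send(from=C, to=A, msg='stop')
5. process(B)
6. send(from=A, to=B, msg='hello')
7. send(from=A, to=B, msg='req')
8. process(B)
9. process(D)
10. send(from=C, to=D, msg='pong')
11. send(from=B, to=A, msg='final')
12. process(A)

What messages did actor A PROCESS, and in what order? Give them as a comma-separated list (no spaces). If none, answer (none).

After 1 (process(D)): A:[] B:[] C:[] D:[]
After 2 (process(D)): A:[] B:[] C:[] D:[]
After 3 (process(C)): A:[] B:[] C:[] D:[]
After 4 (send(from=C, to=A, msg='stop')): A:[stop] B:[] C:[] D:[]
After 5 (process(B)): A:[stop] B:[] C:[] D:[]
After 6 (send(from=A, to=B, msg='hello')): A:[stop] B:[hello] C:[] D:[]
After 7 (send(from=A, to=B, msg='req')): A:[stop] B:[hello,req] C:[] D:[]
After 8 (process(B)): A:[stop] B:[req] C:[] D:[]
After 9 (process(D)): A:[stop] B:[req] C:[] D:[]
After 10 (send(from=C, to=D, msg='pong')): A:[stop] B:[req] C:[] D:[pong]
After 11 (send(from=B, to=A, msg='final')): A:[stop,final] B:[req] C:[] D:[pong]
After 12 (process(A)): A:[final] B:[req] C:[] D:[pong]

Answer: stop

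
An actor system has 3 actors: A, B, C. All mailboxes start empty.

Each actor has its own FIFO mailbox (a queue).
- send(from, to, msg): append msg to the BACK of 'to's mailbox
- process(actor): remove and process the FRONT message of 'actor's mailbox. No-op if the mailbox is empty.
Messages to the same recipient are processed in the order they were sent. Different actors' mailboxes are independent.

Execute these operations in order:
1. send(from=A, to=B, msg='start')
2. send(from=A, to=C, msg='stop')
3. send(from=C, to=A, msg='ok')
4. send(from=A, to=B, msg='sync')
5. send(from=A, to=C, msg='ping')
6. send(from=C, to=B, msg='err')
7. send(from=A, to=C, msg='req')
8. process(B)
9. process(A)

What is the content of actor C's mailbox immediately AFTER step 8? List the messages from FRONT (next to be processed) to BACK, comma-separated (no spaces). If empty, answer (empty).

After 1 (send(from=A, to=B, msg='start')): A:[] B:[start] C:[]
After 2 (send(from=A, to=C, msg='stop')): A:[] B:[start] C:[stop]
After 3 (send(from=C, to=A, msg='ok')): A:[ok] B:[start] C:[stop]
After 4 (send(from=A, to=B, msg='sync')): A:[ok] B:[start,sync] C:[stop]
After 5 (send(from=A, to=C, msg='ping')): A:[ok] B:[start,sync] C:[stop,ping]
After 6 (send(from=C, to=B, msg='err')): A:[ok] B:[start,sync,err] C:[stop,ping]
After 7 (send(from=A, to=C, msg='req')): A:[ok] B:[start,sync,err] C:[stop,ping,req]
After 8 (process(B)): A:[ok] B:[sync,err] C:[stop,ping,req]

stop,ping,req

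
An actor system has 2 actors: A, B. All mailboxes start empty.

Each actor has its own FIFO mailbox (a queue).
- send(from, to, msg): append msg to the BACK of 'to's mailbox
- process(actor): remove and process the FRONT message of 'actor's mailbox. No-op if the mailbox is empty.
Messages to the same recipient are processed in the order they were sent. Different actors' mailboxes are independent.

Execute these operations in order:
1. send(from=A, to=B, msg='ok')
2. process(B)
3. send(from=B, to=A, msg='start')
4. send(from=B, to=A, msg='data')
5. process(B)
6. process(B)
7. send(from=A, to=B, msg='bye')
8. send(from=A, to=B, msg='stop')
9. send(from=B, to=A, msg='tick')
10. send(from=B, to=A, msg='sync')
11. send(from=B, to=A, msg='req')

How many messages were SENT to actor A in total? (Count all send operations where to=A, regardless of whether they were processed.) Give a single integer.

After 1 (send(from=A, to=B, msg='ok')): A:[] B:[ok]
After 2 (process(B)): A:[] B:[]
After 3 (send(from=B, to=A, msg='start')): A:[start] B:[]
After 4 (send(from=B, to=A, msg='data')): A:[start,data] B:[]
After 5 (process(B)): A:[start,data] B:[]
After 6 (process(B)): A:[start,data] B:[]
After 7 (send(from=A, to=B, msg='bye')): A:[start,data] B:[bye]
After 8 (send(from=A, to=B, msg='stop')): A:[start,data] B:[bye,stop]
After 9 (send(from=B, to=A, msg='tick')): A:[start,data,tick] B:[bye,stop]
After 10 (send(from=B, to=A, msg='sync')): A:[start,data,tick,sync] B:[bye,stop]
After 11 (send(from=B, to=A, msg='req')): A:[start,data,tick,sync,req] B:[bye,stop]

Answer: 5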